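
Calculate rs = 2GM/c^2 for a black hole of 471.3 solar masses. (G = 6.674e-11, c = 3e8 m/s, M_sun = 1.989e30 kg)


M = 471.3 * 1.989e30 kg = 9.374157e+32 kg. rs = 2GM/c^2 = 2 * 6.674e-11 * 9.374157e+32 / (3e8)^2 = 1.390e+06

1.390e+06 m


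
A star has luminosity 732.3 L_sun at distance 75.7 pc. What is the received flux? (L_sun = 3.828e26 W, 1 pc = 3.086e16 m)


F = L / (4*pi*d^2) = 2.803e+29 / (4*pi*(2.336e+18)^2) = 4.088e-09

4.088e-09 W/m^2


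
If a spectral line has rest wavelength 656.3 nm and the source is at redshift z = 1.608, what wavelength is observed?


lam_obs = lam_emit * (1 + z) = 656.3 * (1 + 1.608) = 1711.6304

1711.6304 nm


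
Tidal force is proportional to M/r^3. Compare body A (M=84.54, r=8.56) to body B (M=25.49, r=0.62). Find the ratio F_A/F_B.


Ratio = (M1/r1^3) / (M2/r2^3) = (84.54/8.56^3) / (25.49/0.62^3) = 0.0013

0.0013


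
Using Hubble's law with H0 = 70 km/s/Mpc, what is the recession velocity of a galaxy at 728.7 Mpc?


v = H0 * d = 70 * 728.7 = 51009.0

51009.0 km/s


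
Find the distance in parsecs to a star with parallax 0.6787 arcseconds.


d = 1/p = 1/0.6787 = 1.4734

1.4734 pc


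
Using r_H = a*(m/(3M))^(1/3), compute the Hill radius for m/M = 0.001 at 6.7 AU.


r_H = a * (m/3M)^(1/3) = 6.7 * (0.001/3)^(1/3) = 0.4646

0.4646 AU


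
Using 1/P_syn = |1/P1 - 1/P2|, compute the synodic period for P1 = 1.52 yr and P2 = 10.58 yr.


1/P_syn = |1/P1 - 1/P2| = |1/1.52 - 1/10.58| => P_syn = 1.775

1.775 years


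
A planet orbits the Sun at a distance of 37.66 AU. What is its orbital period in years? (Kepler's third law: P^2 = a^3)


P = a^(3/2) = 37.66^1.5 = 231.1109

231.1109 years


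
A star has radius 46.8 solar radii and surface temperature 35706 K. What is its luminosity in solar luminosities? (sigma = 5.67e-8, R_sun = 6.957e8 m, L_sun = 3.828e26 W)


R = 46.8 * 6.957e8 m = 3.255876e+10 m. L = 4*pi*R^2*sigma*T^4 = 4*pi*(3.255876e+10)^2 * 5.67e-8 * 35706^4 = 1.227703343e+33 W. L/L_sun = 1.227703343e+33 / 3.828e26 = 3.207e+06

3.207e+06 L_sun


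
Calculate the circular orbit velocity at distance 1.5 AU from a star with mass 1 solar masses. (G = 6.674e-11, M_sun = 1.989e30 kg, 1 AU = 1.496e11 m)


v = sqrt(GM/r) = sqrt(6.674e-11 * 1.989e+30 / 2.244e+11) = 24321.9878

24321.9878 m/s


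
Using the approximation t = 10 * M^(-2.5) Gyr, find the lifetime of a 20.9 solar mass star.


t = 10 * M^(-2.5) = 10 * 20.9^(-2.5) = 0.005

0.005 Gyr


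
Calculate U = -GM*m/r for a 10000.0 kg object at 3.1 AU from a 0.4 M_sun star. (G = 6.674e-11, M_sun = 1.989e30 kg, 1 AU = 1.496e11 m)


M = 0.4 * 1.989e30 kg = 7.956e+29 kg; r = 3.1 AU * 1.496e11 m/AU = 4.6376e+11 m. U = -GM*m/r = -(6.674e-11 * 7.956e+29 * 10000.0) / 4.6376e+11 = -1.145e+12

-1.145e+12 J


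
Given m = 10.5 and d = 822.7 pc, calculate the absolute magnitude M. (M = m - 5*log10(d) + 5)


M = m - 5*log10(d) + 5 = 10.5 - 5*log10(822.7) + 5 = 0.9238

0.9238


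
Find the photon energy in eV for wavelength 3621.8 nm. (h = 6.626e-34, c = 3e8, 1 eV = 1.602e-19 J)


E = hc/lambda = 6.626e-34 * 3e8 / 3.622e-06 = 5.488e-20 J = 0.3426 eV

0.3426 eV


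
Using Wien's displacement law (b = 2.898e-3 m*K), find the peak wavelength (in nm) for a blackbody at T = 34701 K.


lam_max = b / T = 2.898e-3 / 34701 = 8.351e-08 m = 83.5134 nm

83.5134 nm


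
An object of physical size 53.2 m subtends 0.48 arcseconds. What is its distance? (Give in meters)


D = size / theta_rad, theta_rad = 0.48 * pi/(180*3600) = 2.327e-06, D = 2.286e+07

2.286e+07 m


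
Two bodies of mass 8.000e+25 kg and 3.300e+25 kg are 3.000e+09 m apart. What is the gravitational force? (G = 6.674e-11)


F = G*m1*m2/r^2 = 6.674e-11 * 8.000e+25 * 3.300e+25 / (3.000e+09)^2 = 6.674e-11 * 2.640e+51 / 9.000e+18 = 1.958e+22

1.958e+22 N


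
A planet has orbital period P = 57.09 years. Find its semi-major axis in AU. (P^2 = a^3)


a = P^(2/3) = 57.09^(2/3) = 14.8265

14.8265 AU


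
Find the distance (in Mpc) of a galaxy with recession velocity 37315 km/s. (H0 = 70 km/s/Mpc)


d = v / H0 = 37315 / 70 = 533.0714

533.0714 Mpc


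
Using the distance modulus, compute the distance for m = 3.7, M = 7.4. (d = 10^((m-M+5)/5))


d = 10^((m - M + 5)/5) = 10^((3.7 - 7.4 + 5)/5) = 1.8197

1.8197 pc


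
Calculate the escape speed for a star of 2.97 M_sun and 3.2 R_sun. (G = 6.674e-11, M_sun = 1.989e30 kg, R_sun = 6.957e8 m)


M = 2.97 * 1.989e30 kg = 5.90733e+30 kg; R = 3.2 * 6.957e8 m = 2.22624e+09 m. v_esc = sqrt(2GM/R) = sqrt(2 * 6.674e-11 * 5.90733e+30 / 2.22624e+09) = 595138.0592

595138.0592 m/s


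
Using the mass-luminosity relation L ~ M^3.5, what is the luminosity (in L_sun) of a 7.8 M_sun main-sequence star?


L/L_sun = (M/M_sun)^3.5 = 7.8^3.5 = 1325.3516

1325.3516 L_sun


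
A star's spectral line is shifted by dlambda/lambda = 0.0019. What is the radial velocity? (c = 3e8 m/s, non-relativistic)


v = (dlambda/lambda) * c = 0.0019 * 3e8 = 570000.0

570000.0 m/s


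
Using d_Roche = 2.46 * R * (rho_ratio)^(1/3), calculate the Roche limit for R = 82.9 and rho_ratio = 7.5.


d_Roche = 2.46 * 82.9 * 7.5^(1/3) = 399.1873

399.1873


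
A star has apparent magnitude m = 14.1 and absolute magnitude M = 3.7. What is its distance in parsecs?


d = 10^((m - M + 5)/5) = 10^((14.1 - 3.7 + 5)/5) = 1202.2644

1202.2644 pc


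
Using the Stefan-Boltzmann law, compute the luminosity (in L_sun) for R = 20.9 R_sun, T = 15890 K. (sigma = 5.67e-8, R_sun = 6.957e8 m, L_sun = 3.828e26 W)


R = 20.9 * 6.957e8 m = 1.454013e+10 m. L = 4*pi*R^2*sigma*T^4 = 4*pi*(1.454013e+10)^2 * 5.67e-8 * 15890^4 = 9.603401598e+30 W. L/L_sun = 9.603401598e+30 / 3.828e26 = 25087.256

25087.256 L_sun


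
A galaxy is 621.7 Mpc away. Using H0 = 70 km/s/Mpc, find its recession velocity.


v = H0 * d = 70 * 621.7 = 43519.0

43519.0 km/s


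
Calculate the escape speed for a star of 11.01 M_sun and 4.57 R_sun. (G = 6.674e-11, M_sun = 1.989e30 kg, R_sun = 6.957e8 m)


M = 11.01 * 1.989e30 kg = 2.189889e+31 kg; R = 4.57 * 6.957e8 m = 3.179349e+09 m. v_esc = sqrt(2GM/R) = sqrt(2 * 6.674e-11 * 2.189889e+31 / 3.179349e+09) = 958848.6217

958848.6217 m/s


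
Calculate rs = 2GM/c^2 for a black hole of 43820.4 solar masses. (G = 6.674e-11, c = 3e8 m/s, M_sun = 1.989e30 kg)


M = 43820.4 * 1.989e30 kg = 8.71587756e+34 kg. rs = 2GM/c^2 = 2 * 6.674e-11 * 8.71587756e+34 / (3e8)^2 = 1.293e+08

1.293e+08 m


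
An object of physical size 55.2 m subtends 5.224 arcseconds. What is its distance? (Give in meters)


D = size / theta_rad, theta_rad = 5.224 * pi/(180*3600) = 2.533e-05, D = 2.180e+06

2.180e+06 m


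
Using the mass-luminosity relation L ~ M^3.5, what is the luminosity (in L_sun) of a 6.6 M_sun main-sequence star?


L/L_sun = (M/M_sun)^3.5 = 6.6^3.5 = 738.5906

738.5906 L_sun


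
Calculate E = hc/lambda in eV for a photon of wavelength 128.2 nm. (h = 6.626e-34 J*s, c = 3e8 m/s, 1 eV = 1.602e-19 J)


E = hc/lambda = 6.626e-34 * 3e8 / 1.282e-07 = 1.551e-18 J = 9.6788 eV

9.6788 eV


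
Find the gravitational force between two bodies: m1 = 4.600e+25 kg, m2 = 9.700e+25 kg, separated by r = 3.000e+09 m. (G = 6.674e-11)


F = G*m1*m2/r^2 = 6.674e-11 * 4.600e+25 * 9.700e+25 / (3.000e+09)^2 = 6.674e-11 * 4.462e+51 / 9.000e+18 = 3.309e+22

3.309e+22 N


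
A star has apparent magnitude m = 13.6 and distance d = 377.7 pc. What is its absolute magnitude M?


M = m - 5*log10(d) + 5 = 13.6 - 5*log10(377.7) + 5 = 5.7143

5.7143


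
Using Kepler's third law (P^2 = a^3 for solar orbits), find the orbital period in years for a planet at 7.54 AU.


P = a^(3/2) = 7.54^1.5 = 20.7041

20.7041 years


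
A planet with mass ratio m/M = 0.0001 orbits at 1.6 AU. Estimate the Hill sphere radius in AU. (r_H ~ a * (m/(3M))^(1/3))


r_H = a * (m/3M)^(1/3) = 1.6 * (0.0001/3)^(1/3) = 0.0515

0.0515 AU


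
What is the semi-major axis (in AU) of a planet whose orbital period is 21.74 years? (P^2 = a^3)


a = P^(2/3) = 21.74^(2/3) = 7.7894

7.7894 AU


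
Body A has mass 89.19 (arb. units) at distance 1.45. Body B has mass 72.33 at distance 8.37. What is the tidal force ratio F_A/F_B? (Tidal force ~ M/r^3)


Ratio = (M1/r1^3) / (M2/r2^3) = (89.19/1.45^3) / (72.33/8.37^3) = 237.1756

237.1756


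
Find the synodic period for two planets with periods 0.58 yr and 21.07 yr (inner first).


1/P_syn = |1/P1 - 1/P2| = |1/0.58 - 1/21.07| => P_syn = 0.5964

0.5964 years


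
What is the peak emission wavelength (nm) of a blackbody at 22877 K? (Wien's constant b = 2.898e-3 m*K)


lam_max = b / T = 2.898e-3 / 22877 = 1.267e-07 m = 126.6774 nm

126.6774 nm


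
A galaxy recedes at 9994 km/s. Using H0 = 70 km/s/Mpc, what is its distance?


d = v / H0 = 9994 / 70 = 142.7714

142.7714 Mpc


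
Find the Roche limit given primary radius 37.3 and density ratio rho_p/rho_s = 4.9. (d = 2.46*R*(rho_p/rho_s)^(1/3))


d_Roche = 2.46 * 37.3 * 4.9^(1/3) = 155.8509

155.8509


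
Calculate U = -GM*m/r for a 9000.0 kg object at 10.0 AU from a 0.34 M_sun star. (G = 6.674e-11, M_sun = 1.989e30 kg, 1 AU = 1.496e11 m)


M = 0.34 * 1.989e30 kg = 6.7626e+29 kg; r = 10.0 AU * 1.496e11 m/AU = 1.496e+12 m. U = -GM*m/r = -(6.674e-11 * 6.7626e+29 * 9000.0) / 1.496e+12 = -2.715e+11

-2.715e+11 J


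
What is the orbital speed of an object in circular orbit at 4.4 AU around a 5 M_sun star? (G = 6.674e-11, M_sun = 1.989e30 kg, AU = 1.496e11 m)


v = sqrt(GM/r) = sqrt(6.674e-11 * 9.945e+30 / 6.582e+11) = 31754.3597

31754.3597 m/s


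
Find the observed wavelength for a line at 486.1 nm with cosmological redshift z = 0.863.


lam_obs = lam_emit * (1 + z) = 486.1 * (1 + 0.863) = 905.6043

905.6043 nm


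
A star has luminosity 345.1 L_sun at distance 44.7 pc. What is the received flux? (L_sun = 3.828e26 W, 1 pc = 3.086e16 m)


F = L / (4*pi*d^2) = 1.321e+29 / (4*pi*(1.379e+18)^2) = 5.525e-09

5.525e-09 W/m^2


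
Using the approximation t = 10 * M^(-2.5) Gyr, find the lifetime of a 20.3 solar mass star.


t = 10 * M^(-2.5) = 10 * 20.3^(-2.5) = 0.0054

0.0054 Gyr


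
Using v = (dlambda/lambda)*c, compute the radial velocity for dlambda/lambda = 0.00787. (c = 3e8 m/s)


v = (dlambda/lambda) * c = 0.00787 * 3e8 = 2.361e+06

2.361e+06 m/s


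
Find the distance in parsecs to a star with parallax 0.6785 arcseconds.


d = 1/p = 1/0.6785 = 1.4738

1.4738 pc


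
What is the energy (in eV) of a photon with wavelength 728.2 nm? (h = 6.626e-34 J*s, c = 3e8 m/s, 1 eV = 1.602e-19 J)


E = hc/lambda = 6.626e-34 * 3e8 / 7.282e-07 = 2.730e-19 J = 1.704 eV

1.704 eV


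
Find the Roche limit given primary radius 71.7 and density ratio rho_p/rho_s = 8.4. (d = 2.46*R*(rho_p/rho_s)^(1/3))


d_Roche = 2.46 * 71.7 * 8.4^(1/3) = 358.548

358.548


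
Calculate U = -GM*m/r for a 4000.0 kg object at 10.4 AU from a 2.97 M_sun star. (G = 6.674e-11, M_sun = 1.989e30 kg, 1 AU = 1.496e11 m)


M = 2.97 * 1.989e30 kg = 5.90733e+30 kg; r = 10.4 AU * 1.496e11 m/AU = 1.55584e+12 m. U = -GM*m/r = -(6.674e-11 * 5.90733e+30 * 4000.0) / 1.55584e+12 = -1.014e+12

-1.014e+12 J


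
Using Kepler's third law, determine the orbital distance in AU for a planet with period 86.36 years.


a = P^(2/3) = 86.36^(2/3) = 19.5378

19.5378 AU


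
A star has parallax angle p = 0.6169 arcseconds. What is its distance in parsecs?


d = 1/p = 1/0.6169 = 1.621

1.621 pc


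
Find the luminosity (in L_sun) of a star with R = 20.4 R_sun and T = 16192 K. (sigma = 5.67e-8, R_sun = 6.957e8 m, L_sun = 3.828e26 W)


R = 20.4 * 6.957e8 m = 1.419228e+10 m. L = 4*pi*R^2*sigma*T^4 = 4*pi*(1.419228e+10)^2 * 5.67e-8 * 16192^4 = 9.865048963e+30 W. L/L_sun = 9.865048963e+30 / 3.828e26 = 25770.7653

25770.7653 L_sun


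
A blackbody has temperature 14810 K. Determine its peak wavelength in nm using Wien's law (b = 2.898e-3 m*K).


lam_max = b / T = 2.898e-3 / 14810 = 1.957e-07 m = 195.6786 nm

195.6786 nm


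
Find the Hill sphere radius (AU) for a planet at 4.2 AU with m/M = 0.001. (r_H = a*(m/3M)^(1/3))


r_H = a * (m/3M)^(1/3) = 4.2 * (0.001/3)^(1/3) = 0.2912

0.2912 AU


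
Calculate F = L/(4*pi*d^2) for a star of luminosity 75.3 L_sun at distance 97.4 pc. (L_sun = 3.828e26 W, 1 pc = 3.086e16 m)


F = L / (4*pi*d^2) = 2.882e+28 / (4*pi*(3.006e+18)^2) = 2.539e-10

2.539e-10 W/m^2


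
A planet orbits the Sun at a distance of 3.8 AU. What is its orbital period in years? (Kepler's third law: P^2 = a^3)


P = a^(3/2) = 3.8^1.5 = 7.4076

7.4076 years


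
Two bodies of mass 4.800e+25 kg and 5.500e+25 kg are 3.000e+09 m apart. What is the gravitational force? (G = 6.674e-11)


F = G*m1*m2/r^2 = 6.674e-11 * 4.800e+25 * 5.500e+25 / (3.000e+09)^2 = 6.674e-11 * 2.640e+51 / 9.000e+18 = 1.958e+22

1.958e+22 N


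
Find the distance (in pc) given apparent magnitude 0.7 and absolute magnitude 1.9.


d = 10^((m - M + 5)/5) = 10^((0.7 - 1.9 + 5)/5) = 5.7544

5.7544 pc


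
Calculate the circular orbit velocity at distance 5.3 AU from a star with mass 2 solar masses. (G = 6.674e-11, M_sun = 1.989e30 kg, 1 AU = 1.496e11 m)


v = sqrt(GM/r) = sqrt(6.674e-11 * 3.978e+30 / 7.929e+11) = 18298.7641

18298.7641 m/s


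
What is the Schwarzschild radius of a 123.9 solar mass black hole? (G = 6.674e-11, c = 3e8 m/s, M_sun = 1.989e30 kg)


M = 123.9 * 1.989e30 kg = 2.464371e+32 kg. rs = 2GM/c^2 = 2 * 6.674e-11 * 2.464371e+32 / (3e8)^2 = 365493.6012

365493.6012 m


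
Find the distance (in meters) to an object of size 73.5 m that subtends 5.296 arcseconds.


D = size / theta_rad, theta_rad = 5.296 * pi/(180*3600) = 2.568e-05, D = 2.863e+06

2.863e+06 m


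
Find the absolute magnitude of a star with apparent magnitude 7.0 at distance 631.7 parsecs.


M = m - 5*log10(d) + 5 = 7.0 - 5*log10(631.7) + 5 = -2.0026

-2.0026


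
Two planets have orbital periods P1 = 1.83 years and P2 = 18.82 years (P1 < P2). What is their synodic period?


1/P_syn = |1/P1 - 1/P2| = |1/1.83 - 1/18.82| => P_syn = 2.0271

2.0271 years


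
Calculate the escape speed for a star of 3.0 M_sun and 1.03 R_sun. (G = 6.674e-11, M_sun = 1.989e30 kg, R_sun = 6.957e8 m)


M = 3.0 * 1.989e30 kg = 5.967e+30 kg; R = 1.03 * 6.957e8 m = 7.16571e+08 m. v_esc = sqrt(2GM/R) = sqrt(2 * 6.674e-11 * 5.967e+30 / 7.16571e+08) = 1.054e+06

1.054e+06 m/s


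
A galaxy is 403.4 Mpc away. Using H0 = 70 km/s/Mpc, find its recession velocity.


v = H0 * d = 70 * 403.4 = 28238.0

28238.0 km/s


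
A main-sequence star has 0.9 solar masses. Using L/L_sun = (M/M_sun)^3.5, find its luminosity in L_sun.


L/L_sun = (M/M_sun)^3.5 = 0.9^3.5 = 0.6916

0.6916 L_sun


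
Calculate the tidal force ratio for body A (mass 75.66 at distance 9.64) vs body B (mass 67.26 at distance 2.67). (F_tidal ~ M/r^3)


Ratio = (M1/r1^3) / (M2/r2^3) = (75.66/9.64^3) / (67.26/2.67^3) = 0.0239

0.0239


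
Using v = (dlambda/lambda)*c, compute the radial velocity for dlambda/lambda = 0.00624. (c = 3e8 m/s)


v = (dlambda/lambda) * c = 0.00624 * 3e8 = 1.872e+06

1.872e+06 m/s


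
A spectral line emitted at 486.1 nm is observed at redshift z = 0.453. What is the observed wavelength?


lam_obs = lam_emit * (1 + z) = 486.1 * (1 + 0.453) = 706.3033

706.3033 nm


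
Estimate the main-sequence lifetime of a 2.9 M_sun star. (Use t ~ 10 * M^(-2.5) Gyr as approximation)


t = 10 * M^(-2.5) = 10 * 2.9^(-2.5) = 0.6982

0.6982 Gyr


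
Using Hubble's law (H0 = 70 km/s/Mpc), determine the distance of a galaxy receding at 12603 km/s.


d = v / H0 = 12603 / 70 = 180.0429

180.0429 Mpc


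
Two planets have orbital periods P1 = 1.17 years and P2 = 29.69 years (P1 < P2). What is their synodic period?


1/P_syn = |1/P1 - 1/P2| = |1/1.17 - 1/29.69| => P_syn = 1.218

1.218 years


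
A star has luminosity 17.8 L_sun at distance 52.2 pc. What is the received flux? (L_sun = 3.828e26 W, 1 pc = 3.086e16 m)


F = L / (4*pi*d^2) = 6.814e+27 / (4*pi*(1.611e+18)^2) = 2.090e-10

2.090e-10 W/m^2


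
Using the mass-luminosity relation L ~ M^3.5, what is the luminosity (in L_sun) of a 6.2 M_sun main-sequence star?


L/L_sun = (M/M_sun)^3.5 = 6.2^3.5 = 593.4319

593.4319 L_sun


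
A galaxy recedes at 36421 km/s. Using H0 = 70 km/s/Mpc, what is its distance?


d = v / H0 = 36421 / 70 = 520.3

520.3 Mpc


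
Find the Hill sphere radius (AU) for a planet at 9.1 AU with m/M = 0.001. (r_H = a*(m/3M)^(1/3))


r_H = a * (m/3M)^(1/3) = 9.1 * (0.001/3)^(1/3) = 0.631

0.631 AU


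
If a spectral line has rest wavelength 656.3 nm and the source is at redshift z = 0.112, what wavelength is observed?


lam_obs = lam_emit * (1 + z) = 656.3 * (1 + 0.112) = 729.8056

729.8056 nm


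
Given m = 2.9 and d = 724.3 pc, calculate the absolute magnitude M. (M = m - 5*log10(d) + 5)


M = m - 5*log10(d) + 5 = 2.9 - 5*log10(724.3) + 5 = -6.3996

-6.3996


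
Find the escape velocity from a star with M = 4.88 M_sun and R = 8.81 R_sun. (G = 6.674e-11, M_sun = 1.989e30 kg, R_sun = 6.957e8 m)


M = 4.88 * 1.989e30 kg = 9.70632e+30 kg; R = 8.81 * 6.957e8 m = 6.129117e+09 m. v_esc = sqrt(2GM/R) = sqrt(2 * 6.674e-11 * 9.70632e+30 / 6.129117e+09) = 459765.5701

459765.5701 m/s


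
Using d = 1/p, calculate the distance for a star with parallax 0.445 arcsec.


d = 1/p = 1/0.445 = 2.2472

2.2472 pc


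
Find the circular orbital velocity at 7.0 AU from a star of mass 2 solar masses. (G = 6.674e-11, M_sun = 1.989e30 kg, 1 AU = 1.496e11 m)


v = sqrt(GM/r) = sqrt(6.674e-11 * 3.978e+30 / 1.047e+12) = 15922.4786

15922.4786 m/s


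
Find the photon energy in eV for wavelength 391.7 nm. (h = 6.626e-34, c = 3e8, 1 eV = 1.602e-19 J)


E = hc/lambda = 6.626e-34 * 3e8 / 3.917e-07 = 5.075e-19 J = 3.1678 eV

3.1678 eV


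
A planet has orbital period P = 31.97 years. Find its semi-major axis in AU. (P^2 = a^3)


a = P^(2/3) = 31.97^(2/3) = 10.0731

10.0731 AU


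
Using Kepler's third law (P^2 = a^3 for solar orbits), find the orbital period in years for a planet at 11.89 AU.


P = a^(3/2) = 11.89^1.5 = 40.999

40.999 years


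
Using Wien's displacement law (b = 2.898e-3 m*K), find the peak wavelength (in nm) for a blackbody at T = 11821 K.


lam_max = b / T = 2.898e-3 / 11821 = 2.452e-07 m = 245.1569 nm

245.1569 nm


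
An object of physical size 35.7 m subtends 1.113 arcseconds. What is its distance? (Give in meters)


D = size / theta_rad, theta_rad = 1.113 * pi/(180*3600) = 5.396e-06, D = 6.616e+06

6.616e+06 m


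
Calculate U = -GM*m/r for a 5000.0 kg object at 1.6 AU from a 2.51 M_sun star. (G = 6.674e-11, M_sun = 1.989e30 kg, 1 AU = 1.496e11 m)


M = 2.51 * 1.989e30 kg = 4.99239e+30 kg; r = 1.6 AU * 1.496e11 m/AU = 2.3936e+11 m. U = -GM*m/r = -(6.674e-11 * 4.99239e+30 * 5000.0) / 2.3936e+11 = -6.960e+12

-6.960e+12 J


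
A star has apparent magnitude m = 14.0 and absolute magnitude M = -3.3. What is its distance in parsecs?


d = 10^((m - M + 5)/5) = 10^((14.0 - -3.3 + 5)/5) = 28840.315

28840.315 pc


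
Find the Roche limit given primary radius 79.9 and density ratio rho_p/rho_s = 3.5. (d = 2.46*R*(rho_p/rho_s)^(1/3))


d_Roche = 2.46 * 79.9 * 3.5^(1/3) = 298.4269

298.4269


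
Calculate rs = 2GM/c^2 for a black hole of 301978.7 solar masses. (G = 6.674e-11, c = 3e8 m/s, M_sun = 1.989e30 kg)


M = 301978.7 * 1.989e30 kg = 6.006356343e+35 kg. rs = 2GM/c^2 = 2 * 6.674e-11 * 6.006356343e+35 / (3e8)^2 = 8.908e+08

8.908e+08 m


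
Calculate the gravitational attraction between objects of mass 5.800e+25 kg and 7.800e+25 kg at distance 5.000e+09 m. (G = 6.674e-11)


F = G*m1*m2/r^2 = 6.674e-11 * 5.800e+25 * 7.800e+25 / (5.000e+09)^2 = 6.674e-11 * 4.524e+51 / 2.500e+19 = 1.208e+22

1.208e+22 N


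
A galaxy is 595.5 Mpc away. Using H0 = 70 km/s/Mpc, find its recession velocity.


v = H0 * d = 70 * 595.5 = 41685.0

41685.0 km/s


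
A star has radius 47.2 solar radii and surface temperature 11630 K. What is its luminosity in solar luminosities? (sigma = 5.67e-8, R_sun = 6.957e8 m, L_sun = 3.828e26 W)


R = 47.2 * 6.957e8 m = 3.283704e+10 m. L = 4*pi*R^2*sigma*T^4 = 4*pi*(3.283704e+10)^2 * 5.67e-8 * 11630^4 = 1.405528919e+31 W. L/L_sun = 1.405528919e+31 / 3.828e26 = 36717.0564

36717.0564 L_sun


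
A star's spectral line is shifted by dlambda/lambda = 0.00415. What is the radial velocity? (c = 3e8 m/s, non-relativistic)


v = (dlambda/lambda) * c = 0.00415 * 3e8 = 1.245e+06

1.245e+06 m/s


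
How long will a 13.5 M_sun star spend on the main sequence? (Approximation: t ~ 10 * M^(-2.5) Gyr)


t = 10 * M^(-2.5) = 10 * 13.5^(-2.5) = 0.0149

0.0149 Gyr


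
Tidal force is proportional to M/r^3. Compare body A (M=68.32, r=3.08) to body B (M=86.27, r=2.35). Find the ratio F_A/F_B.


Ratio = (M1/r1^3) / (M2/r2^3) = (68.32/3.08^3) / (86.27/2.35^3) = 0.3518

0.3518


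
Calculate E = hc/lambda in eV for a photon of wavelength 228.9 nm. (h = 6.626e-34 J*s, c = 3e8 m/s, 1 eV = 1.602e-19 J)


E = hc/lambda = 6.626e-34 * 3e8 / 2.289e-07 = 8.684e-19 J = 5.4208 eV

5.4208 eV


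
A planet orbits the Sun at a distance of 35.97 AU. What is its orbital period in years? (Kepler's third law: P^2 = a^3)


P = a^(3/2) = 35.97^1.5 = 215.7301

215.7301 years


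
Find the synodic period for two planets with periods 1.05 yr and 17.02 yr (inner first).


1/P_syn = |1/P1 - 1/P2| = |1/1.05 - 1/17.02| => P_syn = 1.119

1.119 years


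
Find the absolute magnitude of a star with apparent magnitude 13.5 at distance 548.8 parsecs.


M = m - 5*log10(d) + 5 = 13.5 - 5*log10(548.8) + 5 = 4.8029

4.8029


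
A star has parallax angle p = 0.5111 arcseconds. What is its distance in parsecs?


d = 1/p = 1/0.5111 = 1.9566

1.9566 pc


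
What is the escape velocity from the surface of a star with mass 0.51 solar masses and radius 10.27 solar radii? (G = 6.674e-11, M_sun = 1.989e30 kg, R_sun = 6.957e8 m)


M = 0.51 * 1.989e30 kg = 1.01439e+30 kg; R = 10.27 * 6.957e8 m = 7.144839e+09 m. v_esc = sqrt(2GM/R) = sqrt(2 * 6.674e-11 * 1.01439e+30 / 7.144839e+09) = 137662.0888

137662.0888 m/s


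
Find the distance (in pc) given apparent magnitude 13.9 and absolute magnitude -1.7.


d = 10^((m - M + 5)/5) = 10^((13.9 - -1.7 + 5)/5) = 13182.5674

13182.5674 pc


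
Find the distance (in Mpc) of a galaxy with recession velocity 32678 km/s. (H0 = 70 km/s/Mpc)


d = v / H0 = 32678 / 70 = 466.8286

466.8286 Mpc


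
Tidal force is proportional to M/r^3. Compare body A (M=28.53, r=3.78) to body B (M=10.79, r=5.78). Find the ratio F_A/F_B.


Ratio = (M1/r1^3) / (M2/r2^3) = (28.53/3.78^3) / (10.79/5.78^3) = 9.4534

9.4534


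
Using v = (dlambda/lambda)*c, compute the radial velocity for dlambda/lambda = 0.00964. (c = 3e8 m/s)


v = (dlambda/lambda) * c = 0.00964 * 3e8 = 2.892e+06

2.892e+06 m/s


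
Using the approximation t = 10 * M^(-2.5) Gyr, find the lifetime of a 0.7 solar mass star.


t = 10 * M^(-2.5) = 10 * 0.7^(-2.5) = 24.3924

24.3924 Gyr


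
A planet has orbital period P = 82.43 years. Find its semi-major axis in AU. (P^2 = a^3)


a = P^(2/3) = 82.43^(2/3) = 18.9404

18.9404 AU


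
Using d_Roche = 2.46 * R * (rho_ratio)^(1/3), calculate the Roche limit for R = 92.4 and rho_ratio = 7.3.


d_Roche = 2.46 * 92.4 * 7.3^(1/3) = 440.9419

440.9419


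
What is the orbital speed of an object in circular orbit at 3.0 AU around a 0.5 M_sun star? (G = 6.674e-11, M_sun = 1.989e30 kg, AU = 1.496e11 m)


v = sqrt(GM/r) = sqrt(6.674e-11 * 9.945e+29 / 4.488e+11) = 12160.9939

12160.9939 m/s


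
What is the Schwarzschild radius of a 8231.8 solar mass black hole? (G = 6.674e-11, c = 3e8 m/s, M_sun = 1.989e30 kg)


M = 8231.8 * 1.989e30 kg = 1.63730502e+34 kg. rs = 2GM/c^2 = 2 * 6.674e-11 * 1.63730502e+34 / (3e8)^2 = 2.428e+07

2.428e+07 m


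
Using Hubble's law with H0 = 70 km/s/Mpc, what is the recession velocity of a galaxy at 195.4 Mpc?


v = H0 * d = 70 * 195.4 = 13678.0

13678.0 km/s


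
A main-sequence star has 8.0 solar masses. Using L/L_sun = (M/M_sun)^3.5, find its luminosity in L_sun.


L/L_sun = (M/M_sun)^3.5 = 8.0^3.5 = 1448.1547

1448.1547 L_sun


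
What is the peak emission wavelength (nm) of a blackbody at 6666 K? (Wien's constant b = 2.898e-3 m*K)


lam_max = b / T = 2.898e-3 / 6666 = 4.347e-07 m = 434.7435 nm

434.7435 nm


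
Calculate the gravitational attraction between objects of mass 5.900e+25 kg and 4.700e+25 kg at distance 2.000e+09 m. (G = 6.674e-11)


F = G*m1*m2/r^2 = 6.674e-11 * 5.900e+25 * 4.700e+25 / (2.000e+09)^2 = 6.674e-11 * 2.773e+51 / 4.000e+18 = 4.627e+22

4.627e+22 N


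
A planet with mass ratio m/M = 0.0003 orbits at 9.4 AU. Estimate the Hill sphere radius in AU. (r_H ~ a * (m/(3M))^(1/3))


r_H = a * (m/3M)^(1/3) = 9.4 * (0.0003/3)^(1/3) = 0.4363

0.4363 AU


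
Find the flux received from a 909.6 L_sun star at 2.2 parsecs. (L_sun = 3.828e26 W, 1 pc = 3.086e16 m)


F = L / (4*pi*d^2) = 3.482e+29 / (4*pi*(6.789e+16)^2) = 6.011e-06

6.011e-06 W/m^2


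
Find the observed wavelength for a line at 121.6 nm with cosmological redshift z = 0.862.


lam_obs = lam_emit * (1 + z) = 121.6 * (1 + 0.862) = 226.4192

226.4192 nm


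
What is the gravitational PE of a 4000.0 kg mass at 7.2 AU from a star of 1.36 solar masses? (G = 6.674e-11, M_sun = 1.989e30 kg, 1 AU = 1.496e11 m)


M = 1.36 * 1.989e30 kg = 2.70504e+30 kg; r = 7.2 AU * 1.496e11 m/AU = 1.07712e+12 m. U = -GM*m/r = -(6.674e-11 * 2.70504e+30 * 4000.0) / 1.07712e+12 = -6.704e+11

-6.704e+11 J


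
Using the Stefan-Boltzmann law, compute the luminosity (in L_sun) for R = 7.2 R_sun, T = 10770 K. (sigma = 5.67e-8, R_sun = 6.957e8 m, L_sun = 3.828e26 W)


R = 7.2 * 6.957e8 m = 5.00904e+09 m. L = 4*pi*R^2*sigma*T^4 = 4*pi*(5.00904e+09)^2 * 5.67e-8 * 10770^4 = 2.405274991e+29 W. L/L_sun = 2.405274991e+29 / 3.828e26 = 628.3372

628.3372 L_sun


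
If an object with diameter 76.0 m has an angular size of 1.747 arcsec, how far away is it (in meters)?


D = size / theta_rad, theta_rad = 1.747 * pi/(180*3600) = 8.470e-06, D = 8.973e+06

8.973e+06 m


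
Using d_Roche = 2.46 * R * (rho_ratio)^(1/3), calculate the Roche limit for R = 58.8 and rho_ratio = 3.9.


d_Roche = 2.46 * 58.8 * 3.9^(1/3) = 227.6848

227.6848


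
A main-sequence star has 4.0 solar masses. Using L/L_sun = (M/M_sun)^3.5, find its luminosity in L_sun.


L/L_sun = (M/M_sun)^3.5 = 4.0^3.5 = 128.0

128.0 L_sun


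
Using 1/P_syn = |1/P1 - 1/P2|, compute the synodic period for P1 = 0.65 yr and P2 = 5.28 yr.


1/P_syn = |1/P1 - 1/P2| = |1/0.65 - 1/5.28| => P_syn = 0.7413

0.7413 years


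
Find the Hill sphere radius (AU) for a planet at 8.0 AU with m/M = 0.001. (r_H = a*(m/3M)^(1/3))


r_H = a * (m/3M)^(1/3) = 8.0 * (0.001/3)^(1/3) = 0.5547

0.5547 AU


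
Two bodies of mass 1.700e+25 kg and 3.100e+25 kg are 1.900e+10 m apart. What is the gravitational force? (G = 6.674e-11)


F = G*m1*m2/r^2 = 6.674e-11 * 1.700e+25 * 3.100e+25 / (1.900e+10)^2 = 6.674e-11 * 5.270e+50 / 3.610e+20 = 9.743e+19

9.743e+19 N


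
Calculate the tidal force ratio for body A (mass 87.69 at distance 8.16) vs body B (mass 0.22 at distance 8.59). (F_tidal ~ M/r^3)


Ratio = (M1/r1^3) / (M2/r2^3) = (87.69/8.16^3) / (0.22/8.59^3) = 464.9823

464.9823


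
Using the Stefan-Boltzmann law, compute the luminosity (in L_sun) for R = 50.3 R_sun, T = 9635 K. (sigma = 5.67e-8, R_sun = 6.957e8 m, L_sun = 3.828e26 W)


R = 50.3 * 6.957e8 m = 3.499371e+10 m. L = 4*pi*R^2*sigma*T^4 = 4*pi*(3.499371e+10)^2 * 5.67e-8 * 9635^4 = 7.519340919e+30 W. L/L_sun = 7.519340919e+30 / 3.828e26 = 19643.0014

19643.0014 L_sun


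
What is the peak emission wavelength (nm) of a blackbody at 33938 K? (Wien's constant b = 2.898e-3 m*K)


lam_max = b / T = 2.898e-3 / 33938 = 8.539e-08 m = 85.391 nm

85.391 nm


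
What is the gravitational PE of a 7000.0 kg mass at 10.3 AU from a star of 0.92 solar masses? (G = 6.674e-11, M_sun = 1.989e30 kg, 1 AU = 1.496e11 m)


M = 0.92 * 1.989e30 kg = 1.82988e+30 kg; r = 10.3 AU * 1.496e11 m/AU = 1.54088e+12 m. U = -GM*m/r = -(6.674e-11 * 1.82988e+30 * 7000.0) / 1.54088e+12 = -5.548e+11

-5.548e+11 J


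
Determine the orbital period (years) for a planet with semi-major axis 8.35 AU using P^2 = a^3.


P = a^(3/2) = 8.35^1.5 = 24.1285

24.1285 years


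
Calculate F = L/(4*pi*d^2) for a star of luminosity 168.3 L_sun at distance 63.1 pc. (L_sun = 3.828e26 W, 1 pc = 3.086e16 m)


F = L / (4*pi*d^2) = 6.443e+28 / (4*pi*(1.947e+18)^2) = 1.352e-09

1.352e-09 W/m^2


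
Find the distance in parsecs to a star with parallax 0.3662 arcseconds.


d = 1/p = 1/0.3662 = 2.7307

2.7307 pc


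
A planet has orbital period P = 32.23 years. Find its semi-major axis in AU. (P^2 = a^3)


a = P^(2/3) = 32.23^(2/3) = 10.1276

10.1276 AU


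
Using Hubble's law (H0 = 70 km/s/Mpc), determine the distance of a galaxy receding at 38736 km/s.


d = v / H0 = 38736 / 70 = 553.3714

553.3714 Mpc


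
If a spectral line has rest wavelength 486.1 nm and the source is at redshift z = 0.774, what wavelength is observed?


lam_obs = lam_emit * (1 + z) = 486.1 * (1 + 0.774) = 862.3414

862.3414 nm


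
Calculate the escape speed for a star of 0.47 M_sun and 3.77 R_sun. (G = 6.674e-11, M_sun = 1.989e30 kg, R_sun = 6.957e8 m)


M = 0.47 * 1.989e30 kg = 9.3483e+29 kg; R = 3.77 * 6.957e8 m = 2.622789e+09 m. v_esc = sqrt(2GM/R) = sqrt(2 * 6.674e-11 * 9.3483e+29 / 2.622789e+09) = 218118.6207

218118.6207 m/s


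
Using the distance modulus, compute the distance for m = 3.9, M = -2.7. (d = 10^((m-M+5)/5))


d = 10^((m - M + 5)/5) = 10^((3.9 - -2.7 + 5)/5) = 208.9296

208.9296 pc


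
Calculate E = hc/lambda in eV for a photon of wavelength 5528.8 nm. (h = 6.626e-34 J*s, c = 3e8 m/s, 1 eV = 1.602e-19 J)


E = hc/lambda = 6.626e-34 * 3e8 / 5.529e-06 = 3.595e-20 J = 0.2244 eV

0.2244 eV


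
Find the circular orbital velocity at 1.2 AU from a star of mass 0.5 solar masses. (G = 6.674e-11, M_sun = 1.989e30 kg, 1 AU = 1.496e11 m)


v = sqrt(GM/r) = sqrt(6.674e-11 * 9.945e+29 / 1.795e+11) = 19228.2197

19228.2197 m/s


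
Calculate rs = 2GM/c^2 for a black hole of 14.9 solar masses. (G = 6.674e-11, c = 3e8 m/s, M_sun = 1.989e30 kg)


M = 14.9 * 1.989e30 kg = 2.96361e+31 kg. rs = 2GM/c^2 = 2 * 6.674e-11 * 2.96361e+31 / (3e8)^2 = 43953.6292

43953.6292 m


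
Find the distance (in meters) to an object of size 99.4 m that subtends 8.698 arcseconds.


D = size / theta_rad, theta_rad = 8.698 * pi/(180*3600) = 4.217e-05, D = 2.357e+06

2.357e+06 m


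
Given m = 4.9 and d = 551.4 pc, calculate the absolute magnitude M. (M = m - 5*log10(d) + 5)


M = m - 5*log10(d) + 5 = 4.9 - 5*log10(551.4) + 5 = -3.8073

-3.8073


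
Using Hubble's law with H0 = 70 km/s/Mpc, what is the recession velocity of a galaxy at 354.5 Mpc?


v = H0 * d = 70 * 354.5 = 24815.0

24815.0 km/s


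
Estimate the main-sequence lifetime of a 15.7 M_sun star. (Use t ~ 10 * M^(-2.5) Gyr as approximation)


t = 10 * M^(-2.5) = 10 * 15.7^(-2.5) = 0.0102

0.0102 Gyr


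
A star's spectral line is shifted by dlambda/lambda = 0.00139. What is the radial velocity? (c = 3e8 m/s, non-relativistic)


v = (dlambda/lambda) * c = 0.00139 * 3e8 = 417000.0

417000.0 m/s


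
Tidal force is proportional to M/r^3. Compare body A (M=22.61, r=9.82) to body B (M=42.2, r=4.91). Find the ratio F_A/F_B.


Ratio = (M1/r1^3) / (M2/r2^3) = (22.61/9.82^3) / (42.2/4.91^3) = 0.067

0.067


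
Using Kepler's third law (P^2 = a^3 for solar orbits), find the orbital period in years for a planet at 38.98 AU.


P = a^(3/2) = 38.98^1.5 = 243.3676

243.3676 years


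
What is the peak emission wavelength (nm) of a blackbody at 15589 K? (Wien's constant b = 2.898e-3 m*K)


lam_max = b / T = 2.898e-3 / 15589 = 1.859e-07 m = 185.9003 nm

185.9003 nm


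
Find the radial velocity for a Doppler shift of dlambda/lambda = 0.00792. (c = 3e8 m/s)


v = (dlambda/lambda) * c = 0.00792 * 3e8 = 2.376e+06

2.376e+06 m/s


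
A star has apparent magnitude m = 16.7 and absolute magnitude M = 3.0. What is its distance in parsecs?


d = 10^((m - M + 5)/5) = 10^((16.7 - 3.0 + 5)/5) = 5495.4087

5495.4087 pc


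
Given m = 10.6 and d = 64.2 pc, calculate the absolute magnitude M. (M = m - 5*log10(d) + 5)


M = m - 5*log10(d) + 5 = 10.6 - 5*log10(64.2) + 5 = 6.5623

6.5623


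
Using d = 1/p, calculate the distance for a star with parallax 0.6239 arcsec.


d = 1/p = 1/0.6239 = 1.6028

1.6028 pc


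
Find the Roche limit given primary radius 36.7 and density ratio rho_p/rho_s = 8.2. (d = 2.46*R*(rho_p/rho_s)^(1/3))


d_Roche = 2.46 * 36.7 * 8.2^(1/3) = 182.0563

182.0563


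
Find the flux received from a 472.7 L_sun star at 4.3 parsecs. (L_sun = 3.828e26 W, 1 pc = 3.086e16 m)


F = L / (4*pi*d^2) = 1.809e+29 / (4*pi*(1.327e+17)^2) = 8.177e-07

8.177e-07 W/m^2


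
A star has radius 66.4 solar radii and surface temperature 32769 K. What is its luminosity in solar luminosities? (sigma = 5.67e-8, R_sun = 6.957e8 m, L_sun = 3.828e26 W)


R = 66.4 * 6.957e8 m = 4.619448e+10 m. L = 4*pi*R^2*sigma*T^4 = 4*pi*(4.619448e+10)^2 * 5.67e-8 * 32769^4 = 1.753177312e+33 W. L/L_sun = 1.753177312e+33 / 3.828e26 = 4.580e+06

4.580e+06 L_sun


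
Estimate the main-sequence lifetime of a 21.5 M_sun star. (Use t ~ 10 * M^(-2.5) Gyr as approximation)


t = 10 * M^(-2.5) = 10 * 21.5^(-2.5) = 0.0047

0.0047 Gyr


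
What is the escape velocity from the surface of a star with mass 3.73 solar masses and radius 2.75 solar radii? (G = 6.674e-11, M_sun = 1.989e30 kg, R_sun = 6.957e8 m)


M = 3.73 * 1.989e30 kg = 7.41897e+30 kg; R = 2.75 * 6.957e8 m = 1.913175e+09 m. v_esc = sqrt(2GM/R) = sqrt(2 * 6.674e-11 * 7.41897e+30 / 1.913175e+09) = 719453.2154

719453.2154 m/s


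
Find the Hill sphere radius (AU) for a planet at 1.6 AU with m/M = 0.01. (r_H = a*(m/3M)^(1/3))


r_H = a * (m/3M)^(1/3) = 1.6 * (0.01/3)^(1/3) = 0.239

0.239 AU


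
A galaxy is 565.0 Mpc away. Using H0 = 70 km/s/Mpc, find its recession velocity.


v = H0 * d = 70 * 565.0 = 39550.0

39550.0 km/s


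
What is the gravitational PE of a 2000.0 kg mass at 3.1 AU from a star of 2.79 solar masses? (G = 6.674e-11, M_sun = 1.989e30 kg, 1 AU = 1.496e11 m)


M = 2.79 * 1.989e30 kg = 5.54931e+30 kg; r = 3.1 AU * 1.496e11 m/AU = 4.6376e+11 m. U = -GM*m/r = -(6.674e-11 * 5.54931e+30 * 2000.0) / 4.6376e+11 = -1.597e+12

-1.597e+12 J


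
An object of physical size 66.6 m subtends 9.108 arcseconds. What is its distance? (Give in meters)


D = size / theta_rad, theta_rad = 9.108 * pi/(180*3600) = 4.416e-05, D = 1.508e+06

1.508e+06 m


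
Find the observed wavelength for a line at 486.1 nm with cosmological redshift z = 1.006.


lam_obs = lam_emit * (1 + z) = 486.1 * (1 + 1.006) = 975.1166

975.1166 nm


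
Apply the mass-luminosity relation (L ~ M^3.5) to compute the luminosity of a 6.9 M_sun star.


L/L_sun = (M/M_sun)^3.5 = 6.9^3.5 = 862.9225

862.9225 L_sun


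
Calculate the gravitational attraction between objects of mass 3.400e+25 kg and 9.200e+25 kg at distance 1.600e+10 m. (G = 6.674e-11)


F = G*m1*m2/r^2 = 6.674e-11 * 3.400e+25 * 9.200e+25 / (1.600e+10)^2 = 6.674e-11 * 3.128e+51 / 2.560e+20 = 8.155e+20

8.155e+20 N


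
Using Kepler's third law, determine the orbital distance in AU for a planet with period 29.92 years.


a = P^(2/3) = 29.92^(2/3) = 9.6377

9.6377 AU


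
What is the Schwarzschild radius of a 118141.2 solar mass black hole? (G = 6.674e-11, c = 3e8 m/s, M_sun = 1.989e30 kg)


M = 118141.2 * 1.989e30 kg = 2.349828468e+35 kg. rs = 2GM/c^2 = 2 * 6.674e-11 * 2.349828468e+35 / (3e8)^2 = 3.485e+08

3.485e+08 m


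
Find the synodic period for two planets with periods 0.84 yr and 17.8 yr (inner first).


1/P_syn = |1/P1 - 1/P2| = |1/0.84 - 1/17.8| => P_syn = 0.8816

0.8816 years


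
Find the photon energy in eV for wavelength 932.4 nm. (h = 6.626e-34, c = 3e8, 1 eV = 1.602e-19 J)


E = hc/lambda = 6.626e-34 * 3e8 / 9.324e-07 = 2.132e-19 J = 1.3308 eV

1.3308 eV


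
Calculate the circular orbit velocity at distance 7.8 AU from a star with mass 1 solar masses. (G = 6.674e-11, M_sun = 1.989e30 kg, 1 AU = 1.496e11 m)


v = sqrt(GM/r) = sqrt(6.674e-11 * 1.989e+30 / 1.167e+12) = 10665.8972

10665.8972 m/s


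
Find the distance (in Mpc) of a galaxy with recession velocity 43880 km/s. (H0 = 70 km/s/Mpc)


d = v / H0 = 43880 / 70 = 626.8571

626.8571 Mpc


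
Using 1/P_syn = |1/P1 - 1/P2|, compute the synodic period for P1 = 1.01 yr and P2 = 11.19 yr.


1/P_syn = |1/P1 - 1/P2| = |1/1.01 - 1/11.19| => P_syn = 1.1102

1.1102 years


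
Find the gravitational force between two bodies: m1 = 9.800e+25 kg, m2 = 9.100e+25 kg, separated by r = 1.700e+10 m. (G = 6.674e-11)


F = G*m1*m2/r^2 = 6.674e-11 * 9.800e+25 * 9.100e+25 / (1.700e+10)^2 = 6.674e-11 * 8.918e+51 / 2.890e+20 = 2.059e+21

2.059e+21 N


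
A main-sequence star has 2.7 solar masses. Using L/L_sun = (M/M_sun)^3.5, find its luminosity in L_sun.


L/L_sun = (M/M_sun)^3.5 = 2.7^3.5 = 32.3425

32.3425 L_sun


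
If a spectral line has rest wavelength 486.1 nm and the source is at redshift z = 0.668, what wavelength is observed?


lam_obs = lam_emit * (1 + z) = 486.1 * (1 + 0.668) = 810.8148

810.8148 nm


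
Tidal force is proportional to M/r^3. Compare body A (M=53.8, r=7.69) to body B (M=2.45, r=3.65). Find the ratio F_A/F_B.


Ratio = (M1/r1^3) / (M2/r2^3) = (53.8/7.69^3) / (2.45/3.65^3) = 2.3481

2.3481


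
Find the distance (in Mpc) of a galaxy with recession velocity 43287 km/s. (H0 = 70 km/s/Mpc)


d = v / H0 = 43287 / 70 = 618.3857

618.3857 Mpc


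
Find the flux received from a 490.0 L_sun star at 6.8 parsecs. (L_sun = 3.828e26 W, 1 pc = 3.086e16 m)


F = L / (4*pi*d^2) = 1.876e+29 / (4*pi*(2.098e+17)^2) = 3.390e-07

3.390e-07 W/m^2


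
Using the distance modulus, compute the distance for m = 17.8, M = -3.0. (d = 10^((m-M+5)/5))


d = 10^((m - M + 5)/5) = 10^((17.8 - -3.0 + 5)/5) = 144543.9771

144543.9771 pc


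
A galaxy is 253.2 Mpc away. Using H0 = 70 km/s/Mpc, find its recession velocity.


v = H0 * d = 70 * 253.2 = 17724.0

17724.0 km/s


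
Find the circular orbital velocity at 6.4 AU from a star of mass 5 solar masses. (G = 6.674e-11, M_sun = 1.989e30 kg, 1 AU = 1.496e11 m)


v = sqrt(GM/r) = sqrt(6.674e-11 * 9.945e+30 / 9.574e+11) = 26329.3241

26329.3241 m/s


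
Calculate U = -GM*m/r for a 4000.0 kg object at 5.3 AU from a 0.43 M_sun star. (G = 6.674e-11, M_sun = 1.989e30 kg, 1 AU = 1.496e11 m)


M = 0.43 * 1.989e30 kg = 8.5527e+29 kg; r = 5.3 AU * 1.496e11 m/AU = 7.9288e+11 m. U = -GM*m/r = -(6.674e-11 * 8.5527e+29 * 4000.0) / 7.9288e+11 = -2.880e+11

-2.880e+11 J


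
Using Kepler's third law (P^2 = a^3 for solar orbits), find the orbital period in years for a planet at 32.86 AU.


P = a^(3/2) = 32.86^1.5 = 188.3655

188.3655 years


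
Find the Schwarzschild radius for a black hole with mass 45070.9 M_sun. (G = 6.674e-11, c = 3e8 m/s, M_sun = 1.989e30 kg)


M = 45070.9 * 1.989e30 kg = 8.96460201e+34 kg. rs = 2GM/c^2 = 2 * 6.674e-11 * 8.96460201e+34 / (3e8)^2 = 1.330e+08

1.330e+08 m


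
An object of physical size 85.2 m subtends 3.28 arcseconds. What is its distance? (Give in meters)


D = size / theta_rad, theta_rad = 3.28 * pi/(180*3600) = 1.590e-05, D = 5.358e+06

5.358e+06 m


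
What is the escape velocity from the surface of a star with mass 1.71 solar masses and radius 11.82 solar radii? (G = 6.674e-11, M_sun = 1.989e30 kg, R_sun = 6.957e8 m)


M = 1.71 * 1.989e30 kg = 3.40119e+30 kg; R = 11.82 * 6.957e8 m = 8.223174e+09 m. v_esc = sqrt(2GM/R) = sqrt(2 * 6.674e-11 * 3.40119e+30 / 8.223174e+09) = 234965.3411

234965.3411 m/s
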